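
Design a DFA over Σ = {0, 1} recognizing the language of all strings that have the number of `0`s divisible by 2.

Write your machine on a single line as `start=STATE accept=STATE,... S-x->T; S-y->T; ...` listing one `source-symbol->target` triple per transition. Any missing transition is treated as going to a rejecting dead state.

Keep the running count of `0`s modulo 2: each `0` advances along the cycle s0 → s1 → s0 while other symbols loop. Accept at s0.
        0   1  
>* s0   s1  s0 
   s1   s0  s1 
(> = start, * = accepting)

start=s0; accept=s0; s0-0->s1; s0-1->s0; s1-0->s0; s1-1->s1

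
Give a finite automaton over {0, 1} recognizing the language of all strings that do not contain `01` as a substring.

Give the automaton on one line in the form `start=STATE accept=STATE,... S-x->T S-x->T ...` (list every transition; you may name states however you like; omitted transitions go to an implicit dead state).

start=q0 accept=q0,q1 q0-0->q1 q0-1->q0 q1-0->q1 q1-1->q2 q2-0->q2 q2-1->q2

Track partial matches of the forbidden pattern `01`. State q2 is a dead state reached once `01` has occurred; every other state accepts. q0 means no part of `01` is currently matched.
A 3-state machine:
        0   1  
>* q0   q1  q0 
 * q1   q1  q2 
   q2   q2  q2 
(> = start, * = accepting)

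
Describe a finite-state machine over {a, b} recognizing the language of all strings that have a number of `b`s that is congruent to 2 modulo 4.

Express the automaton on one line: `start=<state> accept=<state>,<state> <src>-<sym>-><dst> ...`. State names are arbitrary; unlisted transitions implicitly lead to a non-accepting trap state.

start=S0 accept=S2 S0-a->S0 S0-b->S1 S1-a->S1 S1-b->S2 S2-a->S2 S2-b->S3 S3-a->S3 S3-b->S0

The only thing that matters is how many `b`s have appeared, reduced mod 4. Use one state per residue: S0 for 0, …, S3 for 3. Reading `b` moves to the next residue; anything else stays put. S2 is accepting.
4 states suffice.
        a   b  
>  S0   S0  S1 
   S1   S1  S2 
 * S2   S2  S3 
   S3   S3  S0 
(> = start, * = accepting)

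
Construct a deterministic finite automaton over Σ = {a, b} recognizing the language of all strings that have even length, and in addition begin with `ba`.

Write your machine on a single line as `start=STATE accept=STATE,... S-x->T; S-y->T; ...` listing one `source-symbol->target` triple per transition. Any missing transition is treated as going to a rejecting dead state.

start=q0; accept=q3; q0-a->q1; q0-b->q2; q1-a->q1; q1-b->q1; q2-a->q3; q2-b->q1; q3-a->q4; q3-b->q4; q4-a->q3; q4-b->q3

Build one automaton per condition and run them in lockstep. One (2 states) tracks the input length modulo 2; the other (4 states) tracks whether the input so far still matches the prefix `ba`. Each combined state is a pair, one component from each; accept when both components accept. After merging equivalent states the machine shrinks.
A 5-state machine:
        a   b  
>  q0   q1  q2 
   q1   q1  q1 
   q2   q3  q1 
 * q3   q4  q4 
   q4   q3  q3 
(> = start, * = accepting)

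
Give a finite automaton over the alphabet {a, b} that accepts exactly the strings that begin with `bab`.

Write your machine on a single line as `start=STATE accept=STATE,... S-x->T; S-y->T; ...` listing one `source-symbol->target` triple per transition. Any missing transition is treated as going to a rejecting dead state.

Check the first 3 symbols one by one: q0 through q2 record how many have matched `bab` so far; any wrong symbol goes to the dead state q4. After all 3 match we enter the accepting sink q3.
5 states suffice.
        a   b  
>  q0   q4  q1 
   q1   q2  q4 
   q2   q4  q3 
 * q3   q3  q3 
   q4   q4  q4 
(> = start, * = accepting)

start=q0; accept=q3; q0-a->q4; q0-b->q1; q1-a->q2; q1-b->q4; q2-a->q4; q2-b->q3; q3-a->q3; q3-b->q3; q4-a->q4; q4-b->q4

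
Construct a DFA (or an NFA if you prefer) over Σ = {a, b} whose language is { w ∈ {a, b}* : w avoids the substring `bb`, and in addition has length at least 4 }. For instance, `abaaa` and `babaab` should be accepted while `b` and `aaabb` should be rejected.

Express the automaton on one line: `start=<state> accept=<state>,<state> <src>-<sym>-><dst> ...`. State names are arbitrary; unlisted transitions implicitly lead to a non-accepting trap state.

Run two small machines in parallel and take their product. One (3 states) tracks partial matches of the forbidden pattern `bb`; the other (6 states) tracks the input length, saturating at 5. Each combined state is a pair, one component from each; accept when both components accept.
A 15-state machine:
          a    b  
>  s0     s1   s2 
   s1     s3   s4 
   s2     s3   s5 
   s3     s6   s7 
   s4     s6   s8 
   s5     s8   s8 
   s6     s9  s10 
   s7     s9  s11 
   s8    s11  s11 
 * s9    s12  s13 
 * s10   s12  s14 
   s11   s14  s14 
 * s12   s12  s13 
 * s13   s12  s14 
   s14   s14  s14 
(> = start, * = accepting)

start=s0 accept=s9,s10,s12,s13 s0-a->s1 s0-b->s2 s1-a->s3 s1-b->s4 s2-a->s3 s2-b->s5 s3-a->s6 s3-b->s7 s4-a->s6 s4-b->s8 s5-a->s8 s5-b->s8 s6-a->s9 s6-b->s10 s7-a->s9 s7-b->s11 s8-a->s11 s8-b->s11 s9-a->s12 s9-b->s13 s10-a->s12 s10-b->s14 s11-a->s14 s11-b->s14 s12-a->s12 s12-b->s13 s13-a->s12 s13-b->s14 s14-a->s14 s14-b->s14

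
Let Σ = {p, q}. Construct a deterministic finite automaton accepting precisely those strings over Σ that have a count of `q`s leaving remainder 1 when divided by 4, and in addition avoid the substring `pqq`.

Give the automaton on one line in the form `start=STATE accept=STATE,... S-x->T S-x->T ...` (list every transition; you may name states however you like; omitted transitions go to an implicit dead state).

Handle the two conditions separately and then intersect. One (4 states) tracks the count of `q`s modulo 4; the other (4 states) tracks partial matches of the forbidden pattern `pqq`. Each combined state is a pair, one component from each; accept when both components accept.
       p  q 
>  A   B  C 
   B   B  D 
 * C   E  F 
 * D   E  G 
 * E   E  H 
   F   I  J 
   G   G  K 
   H   I  K 
   I   I  L 
   J   M  A 
   K   K  N 
   L   M  N 
   M   M  O 
   N   N  P 
   O   B  P 
   P   P  G 
(> = start, * = accepting)

start=A accept=C,D,E A-p->B A-q->C B-p->B B-q->D C-p->E C-q->F D-p->E D-q->G E-p->E E-q->H F-p->I F-q->J G-p->G G-q->K H-p->I H-q->K I-p->I I-q->L J-p->M J-q->A K-p->K K-q->N L-p->M L-q->N M-p->M M-q->O N-p->N N-q->P O-p->B O-q->P P-p->P P-q->G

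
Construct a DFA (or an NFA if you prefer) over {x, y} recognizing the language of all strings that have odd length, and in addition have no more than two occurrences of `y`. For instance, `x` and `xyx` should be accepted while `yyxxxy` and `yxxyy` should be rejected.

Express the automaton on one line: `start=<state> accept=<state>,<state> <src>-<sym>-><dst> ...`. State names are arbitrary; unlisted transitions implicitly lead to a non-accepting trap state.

start=s0 accept=s1,s2,s5 s0-x->s1 s0-y->s2 s1-x->s0 s1-y->s3 s2-x->s3 s2-y->s4 s3-x->s2 s3-y->s5 s4-x->s5 s4-y->s6 s5-x->s4 s5-y->s7 s6-x->s7 s6-y->s7 s7-x->s6 s7-y->s6

Run two small machines in parallel and take their product. The first has 2 states tracking the input length modulo 2; the second has 4 states tracking the count of `y`s, saturating at 3. A product state is a pair (one from each), accepting exactly when both do.
8 states suffice.
        x   y  
>  s0   s1  s2 
 * s1   s0  s3 
 * s2   s3  s4 
   s3   s2  s5 
   s4   s5  s6 
 * s5   s4  s7 
   s6   s7  s7 
   s7   s6  s6 
(> = start, * = accepting)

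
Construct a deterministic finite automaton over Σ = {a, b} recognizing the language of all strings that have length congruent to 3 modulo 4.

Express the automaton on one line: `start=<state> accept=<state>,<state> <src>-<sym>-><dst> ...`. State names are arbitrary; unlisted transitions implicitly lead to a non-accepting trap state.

Only the length mod 4 matters, so use a 4-cycle: from any state, every input symbol moves to the next state, wrapping q3 back to q0. Mark q3 accepting.
4 states suffice.
        a   b  
>  q0   q1  q1 
   q1   q2  q2 
   q2   q3  q3 
 * q3   q0  q0 
(> = start, * = accepting)

start=q0 accept=q3 q0-a->q1 q0-b->q1 q1-a->q2 q1-b->q2 q2-a->q3 q2-b->q3 q3-a->q0 q3-b->q0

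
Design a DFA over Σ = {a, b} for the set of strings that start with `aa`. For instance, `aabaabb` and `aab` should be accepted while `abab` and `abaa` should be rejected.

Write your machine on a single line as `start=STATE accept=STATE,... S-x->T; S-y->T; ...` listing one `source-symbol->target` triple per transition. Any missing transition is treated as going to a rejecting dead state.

start=s0; accept=s2; s0-a->s1; s0-b->s3; s1-a->s2; s1-b->s3; s2-a->s2; s2-b->s2; s3-a->s3; s3-b->s3

Check the first 2 symbols one by one: s0 through s1 record how many have matched `aa` so far; any wrong symbol goes to the dead state s3. After all 2 match we enter the accepting sink s2.
4 states suffice.
        a   b  
>  s0   s1  s3 
   s1   s2  s3 
 * s2   s2  s2 
   s3   s3  s3 
(> = start, * = accepting)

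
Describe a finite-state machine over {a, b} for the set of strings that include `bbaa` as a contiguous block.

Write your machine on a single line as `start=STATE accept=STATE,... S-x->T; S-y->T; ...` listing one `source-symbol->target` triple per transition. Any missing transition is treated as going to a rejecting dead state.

States q0..q3 record the length of the longest prefix of `bbaa` that matches the current input suffix. Reaching q4 means `bbaa` has been seen, and we stay there forever. Accept from q4.
With 5 states:
        a   b  
>  q0   q0  q1 
   q1   q0  q2 
   q2   q3  q2 
   q3   q4  q1 
 * q4   q4  q4 
(> = start, * = accepting)

start=q0; accept=q4; q0-a->q0; q0-b->q1; q1-a->q0; q1-b->q2; q2-a->q3; q2-b->q2; q3-a->q4; q3-b->q1; q4-a->q4; q4-b->q4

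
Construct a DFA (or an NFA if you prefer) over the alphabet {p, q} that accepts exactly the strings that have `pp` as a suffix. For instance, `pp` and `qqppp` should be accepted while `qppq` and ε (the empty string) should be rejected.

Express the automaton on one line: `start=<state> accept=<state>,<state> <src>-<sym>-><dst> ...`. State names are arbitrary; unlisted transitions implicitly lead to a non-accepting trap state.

start=S0 accept=S2 S0-p->S1 S0-q->S0 S1-p->S2 S1-q->S0 S2-p->S2 S2-q->S0

Let each state record the length of the longest suffix of the input read so far that is also a prefix of `pp`. S1 means the last symbol is `p`; S2 means the last 2 symbols are `pp`. Accept only at S2, where the string currently ends in `pp`.
A 3-state machine:
        p   q  
>  S0   S1  S0 
   S1   S2  S0 
 * S2   S2  S0 
(> = start, * = accepting)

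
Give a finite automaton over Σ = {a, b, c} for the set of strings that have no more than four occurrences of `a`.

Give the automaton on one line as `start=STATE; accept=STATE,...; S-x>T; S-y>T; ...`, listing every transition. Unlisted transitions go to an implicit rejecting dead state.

start=s0; accept=s0,s1,s2,s3,s4; s0-a>s1; s0-b>s0; s0-c>s0; s1-a>s2; s1-b>s1; s1-c>s1; s2-a>s3; s2-b>s2; s2-c>s2; s3-a>s4; s3-b>s3; s3-c>s3; s4-a>s5; s4-b>s4; s4-c>s4; s5-a>s5; s5-b>s5; s5-c>s5

Only the number of `a`s matters, and only up to 5. Make a chain s0 → s1 → s2 → s3 → s4 → s5 advanced by each `a` (with s5 absorbing); every other symbol self-loops. The accepting set is {s0, s1, s2, s3, s4}.
6 states suffice.
        a   b   c  
>* s0   s1  s0  s0 
 * s1   s2  s1  s1 
 * s2   s3  s2  s2 
 * s3   s4  s3  s3 
 * s4   s5  s4  s4 
   s5   s5  s5  s5 
(> = start, * = accepting)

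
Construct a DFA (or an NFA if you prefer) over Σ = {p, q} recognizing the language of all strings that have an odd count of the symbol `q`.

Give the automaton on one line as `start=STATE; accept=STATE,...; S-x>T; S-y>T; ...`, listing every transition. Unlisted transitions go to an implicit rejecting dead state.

The only thing that matters is how many `q`s have appeared, reduced mod 2. Use one state per residue: S0 for 0, …, S1 for 1. Reading `q` moves to the next residue; anything else stays put. S1 is accepting.
2 states suffice.
        p   q  
>  S0   S0  S1 
 * S1   S1  S0 
(> = start, * = accepting)

start=S0; accept=S1; S0-p>S0; S0-q>S1; S1-p>S1; S1-q>S0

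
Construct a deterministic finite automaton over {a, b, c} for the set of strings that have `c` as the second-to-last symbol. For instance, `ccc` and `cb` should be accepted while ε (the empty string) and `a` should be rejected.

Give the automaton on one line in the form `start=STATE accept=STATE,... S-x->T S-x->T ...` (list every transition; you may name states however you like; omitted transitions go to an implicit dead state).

start=q0 accept=q10,q11,q12 q0-a->q1 q0-b->q2 q0-c->q3 q1-a->q4 q1-b->q5 q1-c->q6 q2-a->q7 q2-b->q8 q2-c->q9 q3-a->q10 q3-b->q11 q3-c->q12 q4-a->q4 q4-b->q5 q4-c->q6 q5-a->q7 q5-b->q8 q5-c->q9 q6-a->q10 q6-b->q11 q6-c->q12 q7-a->q4 q7-b->q5 q7-c->q6 q8-a->q7 q8-b->q8 q8-c->q9 q9-a->q10 q9-b->q11 q9-c->q12 q10-a->q4 q10-b->q5 q10-c->q6 q11-a->q7 q11-b->q8 q11-c->q9 q12-a->q10 q12-b->q11 q12-c->q12

A DFA must remember the last 2 symbols (since which symbol is second-to-last isn't known until the input ends). Use one state per possible window of the last ≤2 symbols; accept from those whose window starts with `c`.
          a    b    c  
>  q0     q1   q2   q3 
   q1     q4   q5   q6 
   q2     q7   q8   q9 
   q3    q10  q11  q12 
   q4     q4   q5   q6 
   q5     q7   q8   q9 
   q6    q10  q11  q12 
   q7     q4   q5   q6 
   q8     q7   q8   q9 
   q9    q10  q11  q12 
 * q10    q4   q5   q6 
 * q11    q7   q8   q9 
 * q12   q10  q11  q12 
(> = start, * = accepting)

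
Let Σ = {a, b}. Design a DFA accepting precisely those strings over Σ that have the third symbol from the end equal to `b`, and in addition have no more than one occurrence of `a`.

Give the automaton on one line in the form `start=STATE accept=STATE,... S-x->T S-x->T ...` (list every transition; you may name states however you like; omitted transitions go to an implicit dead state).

Run two small machines in parallel and take their product. One (15 states) tracks the last 3 symbols read; the other (3 states) tracks the count of `a`s, saturating at 2. Each combined state is a pair, one component from each; accept when both components accept. Minimizing collapses redundant product states.
A 12-state machine:
          a    b  
>  q0     q1   q2 
   q1     q3   q4 
   q2     q5   q6 
   q3     q3   q3 
   q4     q3   q7 
   q5     q3   q8 
   q6     q9  q10 
   q7     q3  q11 
 * q8     q3   q7 
 * q9     q3   q8 
 * q10    q9  q10 
 * q11    q3  q11 
(> = start, * = accepting)

start=q0 accept=q8,q9,q10,q11 q0-a->q1 q0-b->q2 q1-a->q3 q1-b->q4 q2-a->q5 q2-b->q6 q3-a->q3 q3-b->q3 q4-a->q3 q4-b->q7 q5-a->q3 q5-b->q8 q6-a->q9 q6-b->q10 q7-a->q3 q7-b->q11 q8-a->q3 q8-b->q7 q9-a->q3 q9-b->q8 q10-a->q9 q10-b->q10 q11-a->q3 q11-b->q11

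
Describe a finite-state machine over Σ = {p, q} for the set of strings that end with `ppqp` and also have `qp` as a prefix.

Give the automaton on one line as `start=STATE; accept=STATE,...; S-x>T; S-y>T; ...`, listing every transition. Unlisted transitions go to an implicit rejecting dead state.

start=S0; accept=S11; S0-p>S1; S0-q>S2; S1-p>S3; S1-q>S4; S2-p>S5; S2-q>S4; S3-p>S3; S3-q>S6; S4-p>S1; S4-q>S4; S5-p>S7; S5-q>S8; S6-p>S9; S6-q>S4; S7-p>S7; S7-q>S10; S8-p>S5; S8-q>S8; S9-p>S3; S9-q>S4; S10-p>S11; S10-q>S8; S11-p>S7; S11-q>S8

Build one automaton per condition and run them in lockstep. The first has 5 states tracking how much of the suffix `ppqp` has currently been matched; the second has 4 states tracking whether the input so far still matches the prefix `qp`. A product state is a pair (one from each), accepting exactly when both do.
12 states suffice.
          p    q  
>  S0     S1   S2 
   S1     S3   S4 
   S2     S5   S4 
   S3     S3   S6 
   S4     S1   S4 
   S5     S7   S8 
   S6     S9   S4 
   S7     S7  S10 
   S8     S5   S8 
   S9     S3   S4 
   S10   S11   S8 
 * S11    S7   S8 
(> = start, * = accepting)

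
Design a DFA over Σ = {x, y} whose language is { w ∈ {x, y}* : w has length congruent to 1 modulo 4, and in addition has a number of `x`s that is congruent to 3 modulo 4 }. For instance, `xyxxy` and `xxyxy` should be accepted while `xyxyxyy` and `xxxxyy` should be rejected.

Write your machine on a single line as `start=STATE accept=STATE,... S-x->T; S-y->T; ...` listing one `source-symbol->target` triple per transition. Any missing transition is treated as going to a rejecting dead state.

Handle the two conditions separately and then intersect. One (4 states) tracks the input length modulo 4; the other (4 states) tracks the count of `x`s modulo 4. Each combined state is a pair, one component from each; accept when both components accept.
       x  y 
>  A   B  C 
   B   D  E 
   C   E  F 
   D   G  H 
   E   H  I 
   F   I  J 
   G   A  K 
   H   K  L 
   I   L  M 
   J   M  A 
   K   C  N 
   L   N  O 
   M   O  B 
 * N   F  P 
   O   P  D 
   P   J  G 
(> = start, * = accepting)

start=A; accept=N; A-x->B; A-y->C; B-x->D; B-y->E; C-x->E; C-y->F; D-x->G; D-y->H; E-x->H; E-y->I; F-x->I; F-y->J; G-x->A; G-y->K; H-x->K; H-y->L; I-x->L; I-y->M; J-x->M; J-y->A; K-x->C; K-y->N; L-x->N; L-y->O; M-x->O; M-y->B; N-x->F; N-y->P; O-x->P; O-y->D; P-x->J; P-y->G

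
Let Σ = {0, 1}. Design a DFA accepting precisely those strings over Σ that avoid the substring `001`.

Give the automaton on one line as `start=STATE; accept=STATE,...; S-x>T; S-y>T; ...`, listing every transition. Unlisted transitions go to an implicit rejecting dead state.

This is the complement of 'contains `001`'. Use the same substring-matching states — q0 through q3 holding how much of `001` has just been matched — but flip the accepting set: everything except the trap q3 accepts.
With 4 states:
        0   1  
>* q0   q1  q0 
 * q1   q2  q0 
 * q2   q2  q3 
   q3   q3  q3 
(> = start, * = accepting)

start=q0; accept=q0,q1,q2; q0-0>q1; q0-1>q0; q1-0>q2; q1-1>q0; q2-0>q2; q2-1>q3; q3-0>q3; q3-1>q3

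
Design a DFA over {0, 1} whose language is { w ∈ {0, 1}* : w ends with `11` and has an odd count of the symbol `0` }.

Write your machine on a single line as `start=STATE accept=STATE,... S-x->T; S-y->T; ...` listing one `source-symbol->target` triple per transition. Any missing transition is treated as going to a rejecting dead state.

Handle the two conditions separately and then intersect. One (3 states) tracks how much of the suffix `11` has currently been matched; the other (2 states) tracks the count of `0`s modulo 2. Each combined state is a pair, one component from each; accept when both components accept. Equivalent product states are then merged.
        0   1  
>  q0   q1  q0 
   q1   q0  q2 
   q2   q0  q3 
 * q3   q0  q3 
(> = start, * = accepting)

start=q0; accept=q3; q0-0->q1; q0-1->q0; q1-0->q0; q1-1->q2; q2-0->q0; q2-1->q3; q3-0->q0; q3-1->q3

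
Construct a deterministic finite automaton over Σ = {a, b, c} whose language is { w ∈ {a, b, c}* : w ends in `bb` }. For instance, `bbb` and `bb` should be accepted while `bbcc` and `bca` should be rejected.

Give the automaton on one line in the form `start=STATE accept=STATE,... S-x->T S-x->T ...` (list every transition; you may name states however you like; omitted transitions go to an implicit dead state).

start=s0 accept=s2 s0-a->s0 s0-b->s1 s0-c->s0 s1-a->s0 s1-b->s2 s1-c->s0 s2-a->s0 s2-b->s2 s2-c->s0

Remember how much of `bb` the current input suffix matches. State s0 means no match yet; s1 means the last symbol is `b`; s2 means the last 2 symbols are `bb`. Only s2 accepts. On a mismatch, fall back to the longest proper suffix that is still a prefix of `bb`.
        a   b   c  
>  s0   s0  s1  s0 
   s1   s0  s2  s0 
 * s2   s0  s2  s0 
(> = start, * = accepting)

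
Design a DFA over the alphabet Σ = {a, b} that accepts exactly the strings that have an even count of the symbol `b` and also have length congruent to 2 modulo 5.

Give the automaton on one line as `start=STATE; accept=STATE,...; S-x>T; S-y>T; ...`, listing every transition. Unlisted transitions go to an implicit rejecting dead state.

Handle the two conditions separately and then intersect. The first has 2 states tracking the count of `b`s modulo 2; the second has 5 states tracking the input length modulo 5. A product state is a pair (one from each), accepting exactly when both do.
With 10 states:
        a   b  
>  S0   S1  S2 
   S1   S3  S4 
   S2   S4  S3 
 * S3   S5  S6 
   S4   S6  S5 
   S5   S7  S8 
   S6   S8  S7 
   S7   S0  S9 
   S8   S9  S0 
   S9   S2  S1 
(> = start, * = accepting)

start=S0; accept=S3; S0-a>S1; S0-b>S2; S1-a>S3; S1-b>S4; S2-a>S4; S2-b>S3; S3-a>S5; S3-b>S6; S4-a>S6; S4-b>S5; S5-a>S7; S5-b>S8; S6-a>S8; S6-b>S7; S7-a>S0; S7-b>S9; S8-a>S9; S8-b>S0; S9-a>S2; S9-b>S1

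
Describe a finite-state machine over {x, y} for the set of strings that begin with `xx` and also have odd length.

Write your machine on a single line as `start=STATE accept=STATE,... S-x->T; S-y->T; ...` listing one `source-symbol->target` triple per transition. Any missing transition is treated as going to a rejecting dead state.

start=A; accept=E; A-x->B; A-y->C; B-x->D; B-y->C; C-x->C; C-y->C; D-x->E; D-y->E; E-x->D; E-y->D

Handle the two conditions separately and then intersect. One (4 states) tracks whether the input so far still matches the prefix `xx`; the other (2 states) tracks the input length modulo 2. Each combined state is a pair, one component from each; accept when both components accept. After merging equivalent states the machine shrinks.
       x  y 
>  A   B  C 
   B   D  C 
   C   C  C 
   D   E  E 
 * E   D  D 
(> = start, * = accepting)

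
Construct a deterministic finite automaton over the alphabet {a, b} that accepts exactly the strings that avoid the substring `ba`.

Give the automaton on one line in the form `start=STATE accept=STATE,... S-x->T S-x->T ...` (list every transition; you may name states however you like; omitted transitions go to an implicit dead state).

start=q0 accept=q0,q1 q0-a->q0 q0-b->q1 q1-a->q2 q1-b->q1 q2-a->q2 q2-b->q2

Track partial matches of the forbidden pattern `ba`. State q2 is a dead state reached once `ba` has occurred; every other state accepts. q0 means no part of `ba` is currently matched.
3 states suffice.
        a   b  
>* q0   q0  q1 
 * q1   q2  q1 
   q2   q2  q2 
(> = start, * = accepting)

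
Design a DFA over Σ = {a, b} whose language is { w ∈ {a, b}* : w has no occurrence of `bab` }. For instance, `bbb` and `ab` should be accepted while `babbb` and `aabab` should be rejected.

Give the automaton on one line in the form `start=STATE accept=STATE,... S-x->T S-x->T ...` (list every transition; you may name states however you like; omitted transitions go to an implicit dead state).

Track partial matches of the forbidden pattern `bab`. State S3 is a dead state reached once `bab` has occurred; every other state accepts. S0 means no part of `bab` is currently matched.
With 4 states:
        a   b  
>* S0   S0  S1 
 * S1   S2  S1 
 * S2   S0  S3 
   S3   S3  S3 
(> = start, * = accepting)

start=S0 accept=S0,S1,S2 S0-a->S0 S0-b->S1 S1-a->S2 S1-b->S1 S2-a->S0 S2-b->S3 S3-a->S3 S3-b->S3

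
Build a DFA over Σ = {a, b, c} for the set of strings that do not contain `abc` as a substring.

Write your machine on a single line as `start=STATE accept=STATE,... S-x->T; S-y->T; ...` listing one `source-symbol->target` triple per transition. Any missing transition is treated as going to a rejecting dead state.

This is the complement of 'contains `abc`'. Use the same substring-matching states — q0 through q3 holding how much of `abc` has just been matched — but flip the accepting set: everything except the trap q3 accepts.
4 states suffice.
        a   b   c  
>* q0   q1  q0  q0 
 * q1   q1  q2  q0 
 * q2   q1  q0  q3 
   q3   q3  q3  q3 
(> = start, * = accepting)

start=q0; accept=q0,q1,q2; q0-a->q1; q0-b->q0; q0-c->q0; q1-a->q1; q1-b->q2; q1-c->q0; q2-a->q1; q2-b->q0; q2-c->q3; q3-a->q3; q3-b->q3; q3-c->q3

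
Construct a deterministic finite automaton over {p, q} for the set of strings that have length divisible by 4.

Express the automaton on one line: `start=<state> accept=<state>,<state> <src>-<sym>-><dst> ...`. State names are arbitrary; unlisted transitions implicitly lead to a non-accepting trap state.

start=s0 accept=s0 s0-p->s1 s0-q->s1 s1-p->s2 s1-q->s2 s2-p->s3 s2-q->s3 s3-p->s0 s3-q->s0

Only the length mod 4 matters, so use a 4-cycle: from any state, every input symbol moves to the next state, wrapping s3 back to s0. Mark s0 accepting.
A 4-state machine:
        p   q  
>* s0   s1  s1 
   s1   s2  s2 
   s2   s3  s3 
   s3   s0  s0 
(> = start, * = accepting)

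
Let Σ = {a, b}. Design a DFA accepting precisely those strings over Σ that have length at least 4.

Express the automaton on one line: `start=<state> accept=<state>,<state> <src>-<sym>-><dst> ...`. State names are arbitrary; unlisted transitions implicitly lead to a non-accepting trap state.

Count input length up to 5: every symbol moves from q0 toward q5, which means 'more than 4' and absorbs. Accept from {q4, q5}.
6 states suffice.
        a   b  
>  q0   q1  q1 
   q1   q2  q2 
   q2   q3  q3 
   q3   q4  q4 
 * q4   q5  q5 
 * q5   q5  q5 
(> = start, * = accepting)

start=q0 accept=q4,q5 q0-a->q1 q0-b->q1 q1-a->q2 q1-b->q2 q2-a->q3 q2-b->q3 q3-a->q4 q3-b->q4 q4-a->q5 q4-b->q5 q5-a->q5 q5-b->q5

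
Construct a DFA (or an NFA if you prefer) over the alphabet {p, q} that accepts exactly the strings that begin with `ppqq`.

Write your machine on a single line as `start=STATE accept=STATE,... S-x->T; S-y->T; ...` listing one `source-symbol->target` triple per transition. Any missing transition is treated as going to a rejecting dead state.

Check the first 4 symbols one by one: A through D record how many have matched `ppqq` so far; any wrong symbol goes to the dead state F. After all 4 match we enter the accepting sink E.
A 6-state machine:
       p  q 
>  A   B  F 
   B   C  F 
   C   F  D 
   D   F  E 
 * E   E  E 
   F   F  F 
(> = start, * = accepting)

start=A; accept=E; A-p->B; A-q->F; B-p->C; B-q->F; C-p->F; C-q->D; D-p->F; D-q->E; E-p->E; E-q->E; F-p->F; F-q->F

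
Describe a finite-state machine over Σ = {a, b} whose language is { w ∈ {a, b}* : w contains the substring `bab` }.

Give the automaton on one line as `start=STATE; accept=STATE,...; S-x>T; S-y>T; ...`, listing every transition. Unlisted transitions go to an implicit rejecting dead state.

start=q0; accept=q3; q0-a>q0; q0-b>q1; q1-a>q2; q1-b>q1; q2-a>q0; q2-b>q3; q3-a>q3; q3-b>q3

States q0..q2 record the length of the longest prefix of `bab` that matches the current input suffix. Reaching q3 means `bab` has been seen, and we stay there forever. Accept from q3.
A 4-state machine:
        a   b  
>  q0   q0  q1 
   q1   q2  q1 
   q2   q0  q3 
 * q3   q3  q3 
(> = start, * = accepting)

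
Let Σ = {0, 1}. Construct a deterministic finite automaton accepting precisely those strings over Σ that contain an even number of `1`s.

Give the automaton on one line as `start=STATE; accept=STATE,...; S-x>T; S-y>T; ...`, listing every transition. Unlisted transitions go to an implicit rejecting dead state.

The only thing that matters is how many `1`s have appeared, reduced mod 2. Use one state per residue: S0 for 0, …, S1 for 1. Reading `1` moves to the next residue; anything else stays put. S0 is accepting.
2 states suffice.
        0   1  
>* S0   S0  S1 
   S1   S1  S0 
(> = start, * = accepting)

start=S0; accept=S0; S0-0>S0; S0-1>S1; S1-0>S1; S1-1>S0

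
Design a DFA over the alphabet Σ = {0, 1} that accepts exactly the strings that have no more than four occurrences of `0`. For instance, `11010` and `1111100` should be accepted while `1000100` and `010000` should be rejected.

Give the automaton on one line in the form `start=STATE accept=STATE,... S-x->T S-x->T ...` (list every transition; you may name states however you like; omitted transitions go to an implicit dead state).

start=A accept=A,B,C,D,E A-0->B A-1->A B-0->C B-1->B C-0->D C-1->C D-0->E D-1->D E-0->F E-1->E F-0->F F-1->F

Only the number of `0`s matters, and only up to 5. Make a chain A → B → C → D → E → F advanced by each `0` (with F absorbing); every other symbol self-loops. The accepting set is {A, B, C, D, E}.
       0  1 
>* A   B  A 
 * B   C  B 
 * C   D  C 
 * D   E  D 
 * E   F  E 
   F   F  F 
(> = start, * = accepting)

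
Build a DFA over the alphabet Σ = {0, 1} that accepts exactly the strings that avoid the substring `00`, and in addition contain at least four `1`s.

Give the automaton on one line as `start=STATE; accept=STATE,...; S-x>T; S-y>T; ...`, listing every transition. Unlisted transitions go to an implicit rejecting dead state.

Run two small machines in parallel and take their product. One (3 states) tracks partial matches of the forbidden pattern `00`; the other (6 states) tracks the count of `1`s, saturating at 5. Each combined state is a pair, one component from each; accept when both components accept. After merging equivalent states the machine shrinks.
With 11 states:
          0    1  
>  S0     S1   S2 
   S1     S3   S2 
   S2     S4   S5 
   S3     S3   S3 
   S4     S3   S5 
   S5     S6   S7 
   S6     S3   S7 
   S7     S8   S9 
   S8     S3   S9 
 * S9    S10   S9 
 * S10    S3   S9 
(> = start, * = accepting)

start=S0; accept=S9,S10; S0-0>S1; S0-1>S2; S1-0>S3; S1-1>S2; S2-0>S4; S2-1>S5; S3-0>S3; S3-1>S3; S4-0>S3; S4-1>S5; S5-0>S6; S5-1>S7; S6-0>S3; S6-1>S7; S7-0>S8; S7-1>S9; S8-0>S3; S8-1>S9; S9-0>S10; S9-1>S9; S10-0>S3; S10-1>S9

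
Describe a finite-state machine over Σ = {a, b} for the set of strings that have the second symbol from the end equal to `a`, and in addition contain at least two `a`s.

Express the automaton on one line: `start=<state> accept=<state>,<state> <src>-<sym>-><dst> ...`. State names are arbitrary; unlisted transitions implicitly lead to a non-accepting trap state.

Build one automaton per condition and run them in lockstep. One (7 states) tracks the last 2 symbols read; the other (4 states) tracks the count of `a`s, saturating at 3. Each combined state is a pair, one component from each; accept when both components accept.
15 states suffice.
          a    b  
>  S0     S1   S2 
   S1     S3   S4 
   S2     S5   S6 
 * S3     S7   S8 
   S4     S9  S10 
   S5     S3   S4 
   S6     S5   S6 
 * S7     S7  S11 
 * S8    S12  S13 
   S9     S7   S8 
   S10    S9  S10 
 * S11   S12  S14 
   S12    S7  S11 
   S13   S12  S13 
   S14   S12  S14 
(> = start, * = accepting)

start=S0 accept=S3,S7,S8,S11 S0-a->S1 S0-b->S2 S1-a->S3 S1-b->S4 S2-a->S5 S2-b->S6 S3-a->S7 S3-b->S8 S4-a->S9 S4-b->S10 S5-a->S3 S5-b->S4 S6-a->S5 S6-b->S6 S7-a->S7 S7-b->S11 S8-a->S12 S8-b->S13 S9-a->S7 S9-b->S8 S10-a->S9 S10-b->S10 S11-a->S12 S11-b->S14 S12-a->S7 S12-b->S11 S13-a->S12 S13-b->S13 S14-a->S12 S14-b->S14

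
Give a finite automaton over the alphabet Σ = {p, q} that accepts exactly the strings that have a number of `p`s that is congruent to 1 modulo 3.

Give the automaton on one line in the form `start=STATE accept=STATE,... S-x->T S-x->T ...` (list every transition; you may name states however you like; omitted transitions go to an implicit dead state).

start=S0 accept=S1 S0-p->S1 S0-q->S0 S1-p->S2 S1-q->S1 S2-p->S0 S2-q->S2

Keep the running count of `p`s modulo 3: each `p` advances along the cycle S0 → S1 → S2 → S0 while other symbols loop. Accept at S1.
3 states suffice.
        p   q  
>  S0   S1  S0 
 * S1   S2  S1 
   S2   S0  S2 
(> = start, * = accepting)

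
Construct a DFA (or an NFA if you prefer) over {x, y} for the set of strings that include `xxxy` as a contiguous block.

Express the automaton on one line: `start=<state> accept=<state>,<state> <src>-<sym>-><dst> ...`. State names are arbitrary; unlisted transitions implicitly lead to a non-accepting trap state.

Track how much of `xxxy` has been matched so far: state S0 is no progress, S4 is the absorbing accept state reached once `xxxy` has occurred. Intermediate states record partial matches; on a mismatch, fall back to the longest reusable overlap.
With 5 states:
        x   y  
>  S0   S1  S0 
   S1   S2  S0 
   S2   S3  S0 
   S3   S3  S4 
 * S4   S4  S4 
(> = start, * = accepting)

start=S0 accept=S4 S0-x->S1 S0-y->S0 S1-x->S2 S1-y->S0 S2-x->S3 S2-y->S0 S3-x->S3 S3-y->S4 S4-x->S4 S4-y->S4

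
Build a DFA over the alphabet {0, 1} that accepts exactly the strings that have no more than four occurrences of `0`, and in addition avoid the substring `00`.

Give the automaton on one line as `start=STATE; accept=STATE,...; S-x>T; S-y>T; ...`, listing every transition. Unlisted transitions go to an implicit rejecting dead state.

Build one automaton per condition and run them in lockstep. The first has 6 states tracking the count of `0`s, saturating at 5; the second has 3 states tracking partial matches of the forbidden pattern `00`. A product state is a pair (one from each), accepting exactly when both do. After merging equivalent states the machine shrinks.
        0   1  
>* q0   q1  q0 
 * q1   q2  q3 
   q2   q2  q2 
 * q3   q4  q3 
 * q4   q2  q5 
 * q5   q6  q5 
 * q6   q2  q7 
 * q7   q8  q7 
 * q8   q2  q8 
(> = start, * = accepting)

start=q0; accept=q0,q1,q3,q4,q5,q6,q7,q8; q0-0>q1; q0-1>q0; q1-0>q2; q1-1>q3; q2-0>q2; q2-1>q2; q3-0>q4; q3-1>q3; q4-0>q2; q4-1>q5; q5-0>q6; q5-1>q5; q6-0>q2; q6-1>q7; q7-0>q8; q7-1>q7; q8-0>q2; q8-1>q8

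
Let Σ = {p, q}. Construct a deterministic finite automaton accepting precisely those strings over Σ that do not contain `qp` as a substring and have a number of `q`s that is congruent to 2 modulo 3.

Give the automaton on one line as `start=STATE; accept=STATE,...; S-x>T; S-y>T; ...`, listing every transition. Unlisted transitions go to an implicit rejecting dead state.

Handle the two conditions separately and then intersect. The first has 3 states tracking partial matches of the forbidden pattern `qp`; the second has 3 states tracking the count of `q`s modulo 3. A product state is a pair (one from each), accepting exactly when both do. Equivalent product states are then merged.
With 5 states:
        p   q  
>  S0   S0  S1 
   S1   S2  S3 
   S2   S2  S2 
 * S3   S2  S4 
   S4   S2  S1 
(> = start, * = accepting)

start=S0; accept=S3; S0-p>S0; S0-q>S1; S1-p>S2; S1-q>S3; S2-p>S2; S2-q>S2; S3-p>S2; S3-q>S4; S4-p>S2; S4-q>S1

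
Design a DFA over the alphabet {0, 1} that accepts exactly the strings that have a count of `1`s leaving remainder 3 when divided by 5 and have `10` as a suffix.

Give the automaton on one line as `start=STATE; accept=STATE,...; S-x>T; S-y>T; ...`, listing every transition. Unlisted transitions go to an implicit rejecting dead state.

start=q0; accept=q8; q0-0>q0; q0-1>q1; q1-0>q2; q1-1>q3; q2-0>q4; q2-1>q3; q3-0>q5; q3-1>q6; q4-0>q4; q4-1>q3; q5-0>q7; q5-1>q6; q6-0>q8; q6-1>q9; q7-0>q7; q7-1>q6; q8-0>q10; q8-1>q9; q9-0>q11; q9-1>q12; q10-0>q10; q10-1>q9; q11-0>q13; q11-1>q12; q12-0>q14; q12-1>q1; q13-0>q13; q13-1>q12; q14-0>q0; q14-1>q1

Handle the two conditions separately and then intersect. The first has 5 states tracking the count of `1`s modulo 5; the second has 3 states tracking how much of the suffix `10` has currently been matched. A product state is a pair (one from each), accepting exactly when both do.
A 15-state machine:
          0    1  
>  q0     q0   q1 
   q1     q2   q3 
   q2     q4   q3 
   q3     q5   q6 
   q4     q4   q3 
   q5     q7   q6 
   q6     q8   q9 
   q7     q7   q6 
 * q8    q10   q9 
   q9    q11  q12 
   q10   q10   q9 
   q11   q13  q12 
   q12   q14   q1 
   q13   q13  q12 
   q14    q0   q1 
(> = start, * = accepting)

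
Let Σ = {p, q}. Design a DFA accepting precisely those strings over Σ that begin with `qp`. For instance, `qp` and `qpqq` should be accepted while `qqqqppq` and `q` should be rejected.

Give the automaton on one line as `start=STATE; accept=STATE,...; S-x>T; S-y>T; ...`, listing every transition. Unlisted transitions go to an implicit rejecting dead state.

Walk along `qp` while the input agrees: from S0 take `q` to S1, and so on. Any deviation drops to the rejecting sink S3. Once S2 is reached the prefix is confirmed and every continuation is accepted.
With 4 states:
        p   q  
>  S0   S3  S1 
   S1   S2  S3 
 * S2   S2  S2 
   S3   S3  S3 
(> = start, * = accepting)

start=S0; accept=S2; S0-p>S3; S0-q>S1; S1-p>S2; S1-q>S3; S2-p>S2; S2-q>S2; S3-p>S3; S3-q>S3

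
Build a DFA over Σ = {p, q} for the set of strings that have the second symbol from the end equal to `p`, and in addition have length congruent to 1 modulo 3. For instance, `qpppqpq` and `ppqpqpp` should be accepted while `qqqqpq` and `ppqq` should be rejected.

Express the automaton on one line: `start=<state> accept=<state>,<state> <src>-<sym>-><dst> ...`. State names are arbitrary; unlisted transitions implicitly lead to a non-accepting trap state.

start=s0 accept=s4 s0-p->s1 s0-q->s1 s1-p->s2 s1-q->s2 s2-p->s3 s2-q->s0 s3-p->s4 s3-q->s4 s4-p->s2 s4-q->s2

Build one automaton per condition and run them in lockstep. One (7 states) tracks the last 2 symbols read; the other (3 states) tracks the input length modulo 3. Each combined state is a pair, one component from each; accept when both components accept. Equivalent product states are then merged.
A 5-state machine:
        p   q  
>  s0   s1  s1 
   s1   s2  s2 
   s2   s3  s0 
   s3   s4  s4 
 * s4   s2  s2 
(> = start, * = accepting)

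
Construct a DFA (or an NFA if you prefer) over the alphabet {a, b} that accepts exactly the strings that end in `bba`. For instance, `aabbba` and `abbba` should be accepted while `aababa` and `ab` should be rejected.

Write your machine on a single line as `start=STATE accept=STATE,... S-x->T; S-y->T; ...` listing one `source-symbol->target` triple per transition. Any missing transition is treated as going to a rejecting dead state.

start=S0; accept=S3; S0-a->S0; S0-b->S1; S1-a->S0; S1-b->S2; S2-a->S3; S2-b->S2; S3-a->S0; S3-b->S1

Remember how much of `bba` the current input suffix matches. State S0 means no match yet; S1 means the last symbol is `b`; S2 means the last 2 symbols are `bb`; S3 means the last 3 symbols are `bba`. Only S3 accepts. On a mismatch, fall back to the longest proper suffix that is still a prefix of `bba`.
4 states suffice.
        a   b  
>  S0   S0  S1 
   S1   S0  S2 
   S2   S3  S2 
 * S3   S0  S1 
(> = start, * = accepting)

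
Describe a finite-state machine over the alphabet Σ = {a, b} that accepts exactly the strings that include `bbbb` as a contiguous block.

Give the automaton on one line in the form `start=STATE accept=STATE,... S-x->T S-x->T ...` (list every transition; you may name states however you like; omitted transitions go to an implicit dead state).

States q0..q3 record the length of the longest prefix of `bbbb` that matches the current input suffix. Reaching q4 means `bbbb` has been seen, and we stay there forever. Accept from q4.
5 states suffice.
        a   b  
>  q0   q0  q1 
   q1   q0  q2 
   q2   q0  q3 
   q3   q0  q4 
 * q4   q4  q4 
(> = start, * = accepting)

start=q0 accept=q4 q0-a->q0 q0-b->q1 q1-a->q0 q1-b->q2 q2-a->q0 q2-b->q3 q3-a->q0 q3-b->q4 q4-a->q4 q4-b->q4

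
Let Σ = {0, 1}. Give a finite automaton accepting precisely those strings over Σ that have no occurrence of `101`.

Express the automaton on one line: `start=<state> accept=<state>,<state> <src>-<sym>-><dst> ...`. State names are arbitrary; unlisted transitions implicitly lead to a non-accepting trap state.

Track partial matches of the forbidden pattern `101`. State s3 is a dead state reached once `101` has occurred; every other state accepts. s0 means no part of `101` is currently matched.
4 states suffice.
        0   1  
>* s0   s0  s1 
 * s1   s2  s1 
 * s2   s0  s3 
   s3   s3  s3 
(> = start, * = accepting)

start=s0 accept=s0,s1,s2 s0-0->s0 s0-1->s1 s1-0->s2 s1-1->s1 s2-0->s0 s2-1->s3 s3-0->s3 s3-1->s3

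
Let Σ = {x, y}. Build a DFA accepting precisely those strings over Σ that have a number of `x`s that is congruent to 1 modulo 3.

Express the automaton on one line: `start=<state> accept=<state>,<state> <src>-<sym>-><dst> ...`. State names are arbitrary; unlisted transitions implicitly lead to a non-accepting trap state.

Keep the running count of `x`s modulo 3: each `x` advances along the cycle s0 → s1 → s2 → s0 while other symbols loop. Accept at s1.
A 3-state machine:
        x   y  
>  s0   s1  s0 
 * s1   s2  s1 
   s2   s0  s2 
(> = start, * = accepting)

start=s0 accept=s1 s0-x->s1 s0-y->s0 s1-x->s2 s1-y->s1 s2-x->s0 s2-y->s2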